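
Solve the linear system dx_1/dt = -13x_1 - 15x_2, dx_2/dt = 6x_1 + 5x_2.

Coefficient matrix A = [[-13, -15], [6, 5]].
Characteristic polynomial det(A - λI) = λ^2 + 8λ + 25 = 0.
Eigenvalues λ = -4 ± 3i (complex conjugate pair).
For λ=-4+3i: an eigenvector is (1,-1) - i(2,-1) = (1 - 2i, -1 + i).
A real fundamental pair from Re and Im of e^((-4+3i)t)v: X_1 = e^(-4t)(cos(3t)·(1,-1) + sin(3t)·(2,-1)), X_2 = e^(-4t)(sin(3t)·(1,-1) - cos(3t)·(2,-1)).
General solution: C_1X_1 + C_2X_2.

x_1(t) = 2C_1e^(-4t)sin(3t) + C_1e^(-4t)cos(3t) + C_2e^(-4t)sin(3t) - 2C_2e^(-4t)cos(3t), x_2(t) = -C_1e^(-4t)sin(3t) - C_1e^(-4t)cos(3t) - C_2e^(-4t)sin(3t) + C_2e^(-4t)cos(3t)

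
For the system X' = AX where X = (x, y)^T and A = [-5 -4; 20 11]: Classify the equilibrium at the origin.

unstable spiral

A = [[-5,-4],[20,11]]; det(A-λI) = λ^2 - 6λ + 25.
λ = 3 ± 4i: positive real part.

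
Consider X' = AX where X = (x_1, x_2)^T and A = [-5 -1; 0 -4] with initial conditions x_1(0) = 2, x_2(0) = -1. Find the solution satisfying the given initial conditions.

Coefficient matrix A = [[-5, -1], [0, -4]].
Characteristic polynomial det(A - λI) = λ^2 + 9λ + 20 = 0.
Eigenvalues λ = -5, -4.
For λ=-5: (A-λI) row 1 is [0, -1], so an eigenvector is (-1, 0).
For λ=-4: (A-λI) row 1 is [-1, -1], so an eigenvector is (-1, 1).
General solution: c_1e^(-5t)(-1,0) + c_2e^(-4t)(-1,1).
Applying x_1(0)=2, x_2(0)=-1 gives c_1=-1, c_2=-1.

x_1(t) = e^(-4t) + e^(-5t), x_2(t) = -e^(-4t)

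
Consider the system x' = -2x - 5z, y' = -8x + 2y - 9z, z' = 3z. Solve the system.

Coefficient matrix A = [[-2, 0, -5], [-8, 2, -9], [0, 0, 3]].
det(A - λI) = 0 gives eigenvalues λ = 2, -2, 3.
For λ=2: eigenvector (0,1,0).
For λ=-2: eigenvector (1,2,0).
For λ=3: eigenvector (-1,-1,1).
General solution: K_1e^(2t)(0,1,0) + K_2e^(-2t)(1,2,0) + K_3e^(3t)(-1,-1,1).

x(t) = K_2e^(-2t) - K_3e^(3t), y(t) = K_1e^(2t) + 2K_2e^(-2t) - K_3e^(3t), z(t) = K_3e^(3t)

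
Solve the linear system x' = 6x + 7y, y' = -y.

x(t) = C_1e^(-t) - C_2e^(6t), y(t) = -C_1e^(-t)

Coefficient matrix A = [[6, 7], [0, -1]].
Characteristic polynomial det(A - λI) = λ^2 - 5λ - 6 = 0.
Eigenvalues λ = -1, 6.
For λ=-1: (A-λI) row 1 is [7, 7], so an eigenvector is (1, -1).
For λ=6: (A-λI) row 1 is [0, 7], so an eigenvector is (-1, 0).
General solution: C_1e^(-t)(1,-1) + C_2e^(6t)(-1,0).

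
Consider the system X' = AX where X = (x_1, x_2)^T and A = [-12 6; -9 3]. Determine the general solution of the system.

Coefficient matrix A = [[-12, 6], [-9, 3]].
Characteristic polynomial det(A - λI) = λ^2 + 9λ + 18 = 0.
Eigenvalues λ = -3, -6.
For λ=-3: (A-λI) row 1 is [-9, 6], so an eigenvector is (-2, -3).
For λ=-6: (A-λI) row 1 is [-6, 6], so an eigenvector is (-1, -1).
General solution: c_1e^(-3t)(-2,-3) + c_2e^(-6t)(-1,-1).

x_1(t) = -2c_1e^(-3t) - c_2e^(-6t), x_2(t) = -3c_1e^(-3t) - c_2e^(-6t)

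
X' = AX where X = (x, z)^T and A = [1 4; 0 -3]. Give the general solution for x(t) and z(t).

x(t) = -K_1e^(t) - K_2e^(-3t), z(t) = K_2e^(-3t)

Coefficient matrix A = [[1, 4], [0, -3]].
Characteristic polynomial det(A - λI) = λ^2 + 2λ - 3 = 0.
Eigenvalues λ = 1, -3.
For λ=1: (A-λI) row 1 is [0, 4], so an eigenvector is (-1, 0).
For λ=-3: (A-λI) row 1 is [4, 4], so an eigenvector is (-1, 1).
General solution: K_1e^(t)(-1,0) + K_2e^(-3t)(-1,1).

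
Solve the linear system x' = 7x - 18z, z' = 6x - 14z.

Coefficient matrix A = [[7, -18], [6, -14]].
Characteristic polynomial det(A - λI) = λ^2 + 7λ + 10 = 0.
Eigenvalues λ = -5, -2.
For λ=-5: (A-λI) row 1 is [12, -18], so an eigenvector is (-3, -2).
For λ=-2: (A-λI) row 1 is [9, -18], so an eigenvector is (-2, -1).
General solution: C_1e^(-5t)(-3,-2) + C_2e^(-2t)(-2,-1).

x(t) = -3C_1e^(-5t) - 2C_2e^(-2t), z(t) = -2C_1e^(-5t) - C_2e^(-2t)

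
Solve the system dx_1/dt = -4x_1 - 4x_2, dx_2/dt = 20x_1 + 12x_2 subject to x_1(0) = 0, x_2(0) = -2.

x_1(t) = 2e^(4t)sin(4t), x_2(t) = -4e^(4t)sin(4t) - 2e^(4t)cos(4t)

Coefficient matrix A = [[-4, -4], [20, 12]].
Characteristic polynomial det(A - λI) = λ^2 - 8λ + 32 = 0.
Eigenvalues λ = 4 ± 4i (complex conjugate pair).
For λ=4+4i: an eigenvector is (0,1) - i(-1,2) = (0 + i, 1 - 2i).
A real fundamental pair from Re and Im of e^((4+4i)t)v: X_1 = e^(4t)(cos(4t)·(0,1) + sin(4t)·(-1,2)), X_2 = e^(4t)(sin(4t)·(0,1) - cos(4t)·(-1,2)).
General solution: c_1X_1 + c_2X_2.
Applying x_1(0)=0, x_2(0)=-2 gives c_1=-2, c_2=0.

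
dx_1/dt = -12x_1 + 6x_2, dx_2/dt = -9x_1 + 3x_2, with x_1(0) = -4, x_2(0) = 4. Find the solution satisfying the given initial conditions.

x_1(t) = 16e^(-3t) - 20e^(-6t), x_2(t) = 24e^(-3t) - 20e^(-6t)

Coefficient matrix A = [[-12, 6], [-9, 3]].
Characteristic polynomial det(A - λI) = λ^2 + 9λ + 18 = 0.
Eigenvalues λ = -6, -3.
For λ=-6: (A-λI) row 1 is [-6, 6], so an eigenvector is (1, 1).
For λ=-3: (A-λI) row 1 is [-9, 6], so an eigenvector is (-2, -3).
General solution: c_1e^(-6t)(1,1) + c_2e^(-3t)(-2,-3).
Applying x_1(0)=-4, x_2(0)=4 gives c_1=-20, c_2=-8.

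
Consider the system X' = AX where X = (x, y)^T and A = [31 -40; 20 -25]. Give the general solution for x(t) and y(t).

x(t) = -3C_1e^(3t)sin(4t) + C_1e^(3t)cos(4t) + C_2e^(3t)sin(4t) + 3C_2e^(3t)cos(4t), y(t) = -2C_1e^(3t)sin(4t) + C_1e^(3t)cos(4t) + C_2e^(3t)sin(4t) + 2C_2e^(3t)cos(4t)

Coefficient matrix A = [[31, -40], [20, -25]].
Characteristic polynomial det(A - λI) = λ^2 - 6λ + 25 = 0.
Eigenvalues λ = 3 ± 4i (complex conjugate pair).
For λ=3+4i: an eigenvector is (1,1) - i(-3,-2) = (1 + 3i, 1 + 2i).
A real fundamental pair from Re and Im of e^((3+4i)t)v: X_1 = e^(3t)(cos(4t)·(1,1) + sin(4t)·(-3,-2)), X_2 = e^(3t)(sin(4t)·(1,1) - cos(4t)·(-3,-2)).
General solution: C_1X_1 + C_2X_2.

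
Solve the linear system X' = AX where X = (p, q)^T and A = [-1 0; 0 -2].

p(t) = -C_2e^(-t), q(t) = C_1e^(-2t)

Coefficient matrix A = [[-1, 0], [0, -2]].
Characteristic polynomial det(A - λI) = λ^2 + 3λ + 2 = 0.
Eigenvalues λ = -2, -1.
For λ=-2: (A-λI) row 1 is [1, 0], so an eigenvector is (0, 1).
For λ=-1: (A-λI) row 2 is [0, -1], so an eigenvector is (-1, 0).
General solution: C_1e^(-2t)(0,1) + C_2e^(-t)(-1,0).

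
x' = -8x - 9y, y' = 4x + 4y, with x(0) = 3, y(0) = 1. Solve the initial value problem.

x(t) = -27te^(-2t) + 3e^(-2t), y(t) = 18te^(-2t) + e^(-2t)

Coefficient matrix A = [[-8, -9], [4, 4]].
Characteristic polynomial det(A - λI) = λ^2 + 4λ + 4 = 0.
Single eigenvalue λ = -2 with algebraic multiplicity 2.
Eigenvector v = (-3,2); generalized eigenvector w with (A-λI)w=v is (2,-1).
General solution: e^(-2t)[K_1·v + K_2·(t·v + w)].
Applying x(0)=3, y(0)=1 gives K_1=5, K_2=9.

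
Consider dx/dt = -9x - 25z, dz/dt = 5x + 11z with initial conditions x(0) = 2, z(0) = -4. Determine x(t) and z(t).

x(t) = 16e^(t)sin(5t) + 2e^(t)cos(5t), z(t) = -6e^(t)sin(5t) - 4e^(t)cos(5t)

Coefficient matrix A = [[-9, -25], [5, 11]].
Characteristic polynomial det(A - λI) = λ^2 - 2λ + 26 = 0.
Eigenvalues λ = 1 ± 5i (complex conjugate pair).
For λ=1+5i: an eigenvector is (1,0) - i(-2,1) = (1 + 2i, 0 - i).
A real fundamental pair from Re and Im of e^((1+5i)t)v: X_1 = e^(t)(cos(5t)·(1,0) + sin(5t)·(-2,1)), X_2 = e^(t)(sin(5t)·(1,0) - cos(5t)·(-2,1)).
General solution: C_1X_1 + C_2X_2.
Applying x(0)=2, z(0)=-4 gives C_1=-6, C_2=4.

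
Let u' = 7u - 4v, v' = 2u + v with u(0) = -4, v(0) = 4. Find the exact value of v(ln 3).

A = [[7,-4],[2,1]]; eigenvalues λ = 3, 5.
Eigenvectors: (-1,-1) for λ=3, (2,1) for λ=5.
From the initial condition, c_1 = -12, c_2 = -8.
v(ln 3) = (-12)(3^3)(-1) + (-8)(3^5)(1) = -1620.

-1620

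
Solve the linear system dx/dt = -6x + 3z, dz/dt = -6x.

x(t) = -c_1e^(-3t)cos(3t) - c_2e^(-3t)sin(3t), z(t) = c_1e^(-3t)sin(3t) - c_1e^(-3t)cos(3t) - c_2e^(-3t)sin(3t) - c_2e^(-3t)cos(3t)

Coefficient matrix A = [[-6, 3], [-6, 0]].
Characteristic polynomial det(A - λI) = λ^2 + 6λ + 18 = 0.
Eigenvalues λ = -3 ± 3i (complex conjugate pair).
For λ=-3+3i: an eigenvector is (-1,-1) - i(0,1) = (-1, -1 - i).
A real fundamental pair from Re and Im of e^((-3+3i)t)v: X_1 = e^(-3t)(cos(3t)·(-1,-1) + sin(3t)·(0,1)), X_2 = e^(-3t)(sin(3t)·(-1,-1) - cos(3t)·(0,1)).
General solution: c_1X_1 + c_2X_2.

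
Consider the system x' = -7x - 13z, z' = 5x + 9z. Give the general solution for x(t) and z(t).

Coefficient matrix A = [[-7, -13], [5, 9]].
Characteristic polynomial det(A - λI) = λ^2 - 2λ + 2 = 0.
Eigenvalues λ = 1 ± i (complex conjugate pair).
For λ=1+i: an eigenvector is (3,-2) - i(2,-1) = (3 - 2i, -2 + i).
A real fundamental pair from Re and Im of e^((1+i)t)v: X_1 = e^(t)(cos(t)·(3,-2) + sin(t)·(2,-1)), X_2 = e^(t)(sin(t)·(3,-2) - cos(t)·(2,-1)).
General solution: K_1X_1 + K_2X_2.

x(t) = 2K_1e^(t)sin(t) + 3K_1e^(t)cos(t) + 3K_2e^(t)sin(t) - 2K_2e^(t)cos(t), z(t) = -K_1e^(t)sin(t) - 2K_1e^(t)cos(t) - 2K_2e^(t)sin(t) + K_2e^(t)cos(t)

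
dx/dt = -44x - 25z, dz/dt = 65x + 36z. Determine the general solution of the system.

Coefficient matrix A = [[-44, -25], [65, 36]].
Characteristic polynomial det(A - λI) = λ^2 + 8λ + 41 = 0.
Eigenvalues λ = -4 ± 5i (complex conjugate pair).
For λ=-4+5i: an eigenvector is (1,-2) - i(2,-3) = (1 - 2i, -2 + 3i).
A real fundamental pair from Re and Im of e^((-4+5i)t)v: X_1 = e^(-4t)(cos(5t)·(1,-2) + sin(5t)·(2,-3)), X_2 = e^(-4t)(sin(5t)·(1,-2) - cos(5t)·(2,-3)).
General solution: K_1X_1 + K_2X_2.

x(t) = 2K_1e^(-4t)sin(5t) + K_1e^(-4t)cos(5t) + K_2e^(-4t)sin(5t) - 2K_2e^(-4t)cos(5t), z(t) = -3K_1e^(-4t)sin(5t) - 2K_1e^(-4t)cos(5t) - 2K_2e^(-4t)sin(5t) + 3K_2e^(-4t)cos(5t)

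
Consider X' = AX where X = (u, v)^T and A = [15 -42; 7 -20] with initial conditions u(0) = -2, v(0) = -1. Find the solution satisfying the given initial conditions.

Coefficient matrix A = [[15, -42], [7, -20]].
Characteristic polynomial det(A - λI) = λ^2 + 5λ - 6 = 0.
Eigenvalues λ = -6, 1.
For λ=-6: (A-λI) row 1 is [21, -42], so an eigenvector is (-2, -1).
For λ=1: (A-λI) row 1 is [14, -42], so an eigenvector is (-3, -1).
General solution: c_1e^(-6t)(-2,-1) + c_2e^(t)(-3,-1).
Applying u(0)=-2, v(0)=-1 gives c_1=1, c_2=0.

u(t) = -2e^(-6t), v(t) = -e^(-6t)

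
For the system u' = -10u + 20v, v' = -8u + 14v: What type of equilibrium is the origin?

unstable spiral

A = [[-10,20],[-8,14]]; det(A-λI) = λ^2 - 4λ + 20.
λ = 2 ± 4i: positive real part.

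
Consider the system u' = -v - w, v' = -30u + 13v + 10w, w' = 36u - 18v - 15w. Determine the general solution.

Coefficient matrix A = [[0, -1, -1], [-30, 13, 10], [36, -18, -15]].
det(A - λI) = 0 gives eigenvalues λ = -3, 3, -2.
For λ=-3: eigenvector (1,0,3).
For λ=3: eigenvector (0,1,-1).
For λ=-2: eigenvector (-1,-2,0).
General solution: K_1e^(-3t)(1,0,3) + K_2e^(3t)(0,1,-1) + K_3e^(-2t)(-1,-2,0).

u(t) = K_1e^(-3t) - K_3e^(-2t), v(t) = K_2e^(3t) - 2K_3e^(-2t), w(t) = 3K_1e^(-3t) - K_2e^(3t)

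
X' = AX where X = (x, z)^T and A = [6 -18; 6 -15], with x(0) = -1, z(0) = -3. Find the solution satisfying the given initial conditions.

Coefficient matrix A = [[6, -18], [6, -15]].
Characteristic polynomial det(A - λI) = λ^2 + 9λ + 18 = 0.
Eigenvalues λ = -6, -3.
For λ=-6: (A-λI) row 1 is [12, -18], so an eigenvector is (-3, -2).
For λ=-3: (A-λI) row 1 is [9, -18], so an eigenvector is (2, 1).
General solution: K_1e^(-6t)(-3,-2) + K_2e^(-3t)(2,1).
Applying x(0)=-1, z(0)=-3 gives K_1=5, K_2=7.

x(t) = 14e^(-3t) - 15e^(-6t), z(t) = 7e^(-3t) - 10e^(-6t)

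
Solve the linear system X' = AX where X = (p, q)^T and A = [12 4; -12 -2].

Coefficient matrix A = [[12, 4], [-12, -2]].
Characteristic polynomial det(A - λI) = λ^2 - 10λ + 24 = 0.
Eigenvalues λ = 6, 4.
For λ=6: (A-λI) row 1 is [6, 4], so an eigenvector is (2, -3).
For λ=4: (A-λI) row 1 is [8, 4], so an eigenvector is (-1, 2).
General solution: K_1e^(6t)(2,-3) + K_2e^(4t)(-1,2).

p(t) = 2K_1e^(6t) - K_2e^(4t), q(t) = -3K_1e^(6t) + 2K_2e^(4t)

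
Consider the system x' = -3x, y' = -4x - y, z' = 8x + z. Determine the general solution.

Coefficient matrix A = [[-3, 0, 0], [-4, -1, 0], [8, 0, 1]].
det(A - λI) = 0 gives eigenvalues λ = 1, -1, -3.
For λ=1: eigenvector (0,0,1).
For λ=-1: eigenvector (0,1,0).
For λ=-3: eigenvector (1,2,-2).
General solution: c_1e^(t)(0,0,1) + c_2e^(-t)(0,1,0) + c_3e^(-3t)(1,2,-2).

x(t) = c_3e^(-3t), y(t) = c_2e^(-t) + 2c_3e^(-3t), z(t) = c_1e^(t) - 2c_3e^(-3t)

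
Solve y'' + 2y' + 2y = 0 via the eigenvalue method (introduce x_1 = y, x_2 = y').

y(t) = c_1e^(-t)cos(t) + c_2e^(-t)sin(t)

Let x_1 = y, x_2 = y'. Then x_1' = x_2 and x_2' = -2x_1 - 2x_2.
A = [[0,1],[-2,-2]]; det(A-λI) = λ^2 + 2λ + 2.
Eigenvalues λ = -1 ± i.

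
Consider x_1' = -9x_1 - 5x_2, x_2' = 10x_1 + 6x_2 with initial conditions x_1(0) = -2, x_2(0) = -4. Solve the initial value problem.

Coefficient matrix A = [[-9, -5], [10, 6]].
Characteristic polynomial det(A - λI) = λ^2 + 3λ - 4 = 0.
Eigenvalues λ = 1, -4.
For λ=1: (A-λI) row 1 is [-10, -5], so an eigenvector is (-1, 2).
For λ=-4: (A-λI) row 1 is [-5, -5], so an eigenvector is (1, -1).
General solution: K_1e^(t)(-1,2) + K_2e^(-4t)(1,-1).
Applying x_1(0)=-2, x_2(0)=-4 gives K_1=-6, K_2=-8.

x_1(t) = 6e^(t) - 8e^(-4t), x_2(t) = -12e^(t) + 8e^(-4t)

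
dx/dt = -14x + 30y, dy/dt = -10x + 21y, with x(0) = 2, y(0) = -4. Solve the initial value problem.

Coefficient matrix A = [[-14, 30], [-10, 21]].
Characteristic polynomial det(A - λI) = λ^2 - 7λ + 6 = 0.
Eigenvalues λ = 1, 6.
For λ=1: (A-λI) row 1 is [-15, 30], so an eigenvector is (2, 1).
For λ=6: (A-λI) row 1 is [-20, 30], so an eigenvector is (-3, -2).
General solution: c_1e^(t)(2,1) + c_2e^(6t)(-3,-2).
Applying x(0)=2, y(0)=-4 gives c_1=16, c_2=10.

x(t) = -30e^(6t) + 32e^(t), y(t) = -20e^(6t) + 16e^(t)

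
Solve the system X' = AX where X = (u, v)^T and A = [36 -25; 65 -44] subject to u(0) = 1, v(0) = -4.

Coefficient matrix A = [[36, -25], [65, -44]].
Characteristic polynomial det(A - λI) = λ^2 + 8λ + 41 = 0.
Eigenvalues λ = -4 ± 5i (complex conjugate pair).
For λ=-4+5i: an eigenvector is (-1,-2) - i(2,3) = (-1 - 2i, -2 - 3i).
A real fundamental pair from Re and Im of e^((-4+5i)t)v: X_1 = e^(-4t)(cos(5t)·(-1,-2) + sin(5t)·(2,3)), X_2 = e^(-4t)(sin(5t)·(-1,-2) - cos(5t)·(2,3)).
General solution: K_1X_1 + K_2X_2.
Applying u(0)=1, v(0)=-4 gives K_1=11, K_2=-6.

u(t) = 28e^(-4t)sin(5t) + e^(-4t)cos(5t), v(t) = 45e^(-4t)sin(5t) - 4e^(-4t)cos(5t)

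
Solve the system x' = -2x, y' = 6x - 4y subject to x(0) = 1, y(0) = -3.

Coefficient matrix A = [[-2, 0], [6, -4]].
Characteristic polynomial det(A - λI) = λ^2 + 6λ + 8 = 0.
Eigenvalues λ = -2, -4.
For λ=-2: (A-λI) row 2 is [6, -2], so an eigenvector is (1, 3).
For λ=-4: (A-λI) row 1 is [2, 0], so an eigenvector is (0, -1).
General solution: c_1e^(-2t)(1,3) + c_2e^(-4t)(0,-1).
Applying x(0)=1, y(0)=-3 gives c_1=1, c_2=6.

x(t) = e^(-2t), y(t) = 3e^(-2t) - 6e^(-4t)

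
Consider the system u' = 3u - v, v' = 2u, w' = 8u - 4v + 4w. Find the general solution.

u(t) = K_1e^(t) - K_2e^(2t), v(t) = 2K_1e^(t) - K_2e^(2t), w(t) = 2K_2e^(2t) + K_3e^(4t)

Coefficient matrix A = [[3, -1, 0], [2, 0, 0], [8, -4, 4]].
det(A - λI) = 0 gives eigenvalues λ = 1, 2, 4.
For λ=1: eigenvector (1,2,0).
For λ=2: eigenvector (-1,-1,2).
For λ=4: eigenvector (0,0,1).
General solution: K_1e^(t)(1,2,0) + K_2e^(2t)(-1,-1,2) + K_3e^(4t)(0,0,1).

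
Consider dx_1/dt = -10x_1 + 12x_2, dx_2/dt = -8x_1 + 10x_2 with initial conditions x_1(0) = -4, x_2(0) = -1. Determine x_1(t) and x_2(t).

Coefficient matrix A = [[-10, 12], [-8, 10]].
Characteristic polynomial det(A - λI) = λ^2 - 4 = 0.
Eigenvalues λ = -2, 2.
For λ=-2: (A-λI) row 1 is [-8, 12], so an eigenvector is (-3, -2).
For λ=2: (A-λI) row 1 is [-12, 12], so an eigenvector is (1, 1).
General solution: K_1e^(-2t)(-3,-2) + K_2e^(2t)(1,1).
Applying x_1(0)=-4, x_2(0)=-1 gives K_1=3, K_2=5.

x_1(t) = 5e^(2t) - 9e^(-2t), x_2(t) = 5e^(2t) - 6e^(-2t)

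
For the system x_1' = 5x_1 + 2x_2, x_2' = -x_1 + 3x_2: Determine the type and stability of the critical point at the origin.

unstable spiral

A = [[5,2],[-1,3]]; det(A-λI) = λ^2 - 8λ + 17.
λ = 4 ± i: positive real part.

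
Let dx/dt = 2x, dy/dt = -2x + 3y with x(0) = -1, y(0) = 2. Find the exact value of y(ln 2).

24

A = [[2,0],[-2,3]]; eigenvalues λ = 3, 2.
Eigenvectors: (0,1) for λ=3, (-1,-2) for λ=2.
From the initial condition, c_1 = 4, c_2 = 1.
y(ln 2) = (4)(2^3)(1) + (1)(2^2)(-2) = 24.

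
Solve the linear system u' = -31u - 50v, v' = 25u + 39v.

u(t) = 3C_1e^(4t)sin(5t) + C_1e^(4t)cos(5t) + C_2e^(4t)sin(5t) - 3C_2e^(4t)cos(5t), v(t) = -2C_1e^(4t)sin(5t) - C_1e^(4t)cos(5t) - C_2e^(4t)sin(5t) + 2C_2e^(4t)cos(5t)

Coefficient matrix A = [[-31, -50], [25, 39]].
Characteristic polynomial det(A - λI) = λ^2 - 8λ + 41 = 0.
Eigenvalues λ = 4 ± 5i (complex conjugate pair).
For λ=4+5i: an eigenvector is (1,-1) - i(3,-2) = (1 - 3i, -1 + 2i).
A real fundamental pair from Re and Im of e^((4+5i)t)v: X_1 = e^(4t)(cos(5t)·(1,-1) + sin(5t)·(3,-2)), X_2 = e^(4t)(sin(5t)·(1,-1) - cos(5t)·(3,-2)).
General solution: C_1X_1 + C_2X_2.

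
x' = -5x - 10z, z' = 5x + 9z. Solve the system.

x(t) = -K_1e^(2t)sin(t) + 3K_1e^(2t)cos(t) + 3K_2e^(2t)sin(t) + K_2e^(2t)cos(t), z(t) = K_1e^(2t)sin(t) - 2K_1e^(2t)cos(t) - 2K_2e^(2t)sin(t) - K_2e^(2t)cos(t)

Coefficient matrix A = [[-5, -10], [5, 9]].
Characteristic polynomial det(A - λI) = λ^2 - 4λ + 5 = 0.
Eigenvalues λ = 2 ± i (complex conjugate pair).
For λ=2+i: an eigenvector is (3,-2) - i(-1,1) = (3 + i, -2 - i).
A real fundamental pair from Re and Im of e^((2+i)t)v: X_1 = e^(2t)(cos(t)·(3,-2) + sin(t)·(-1,1)), X_2 = e^(2t)(sin(t)·(3,-2) - cos(t)·(-1,1)).
General solution: K_1X_1 + K_2X_2.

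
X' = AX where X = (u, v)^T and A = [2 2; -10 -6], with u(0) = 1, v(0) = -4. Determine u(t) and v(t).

u(t) = -2e^(-2t)sin(2t) + e^(-2t)cos(2t), v(t) = 3e^(-2t)sin(2t) - 4e^(-2t)cos(2t)

Coefficient matrix A = [[2, 2], [-10, -6]].
Characteristic polynomial det(A - λI) = λ^2 + 4λ + 8 = 0.
Eigenvalues λ = -2 ± 2i (complex conjugate pair).
For λ=-2+2i: an eigenvector is (0,1) - i(1,-2) = (0 - i, 1 + 2i).
A real fundamental pair from Re and Im of e^((-2+2i)t)v: X_1 = e^(-2t)(cos(2t)·(0,1) + sin(2t)·(1,-2)), X_2 = e^(-2t)(sin(2t)·(0,1) - cos(2t)·(1,-2)).
General solution: K_1X_1 + K_2X_2.
Applying u(0)=1, v(0)=-4 gives K_1=-2, K_2=-1.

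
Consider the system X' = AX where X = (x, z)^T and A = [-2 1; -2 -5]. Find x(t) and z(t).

Coefficient matrix A = [[-2, 1], [-2, -5]].
Characteristic polynomial det(A - λI) = λ^2 + 7λ + 12 = 0.
Eigenvalues λ = -4, -3.
For λ=-4: (A-λI) row 1 is [2, 1], so an eigenvector is (1, -2).
For λ=-3: (A-λI) row 1 is [1, 1], so an eigenvector is (-1, 1).
General solution: c_1e^(-4t)(1,-2) + c_2e^(-3t)(-1,1).

x(t) = c_1e^(-4t) - c_2e^(-3t), z(t) = -2c_1e^(-4t) + c_2e^(-3t)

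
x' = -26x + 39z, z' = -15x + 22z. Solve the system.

Coefficient matrix A = [[-26, 39], [-15, 22]].
Characteristic polynomial det(A - λI) = λ^2 + 4λ + 13 = 0.
Eigenvalues λ = -2 ± 3i (complex conjugate pair).
For λ=-2+3i: an eigenvector is (-3,-2) - i(-2,-1) = (-3 + 2i, -2 + i).
A real fundamental pair from Re and Im of e^((-2+3i)t)v: X_1 = e^(-2t)(cos(3t)·(-3,-2) + sin(3t)·(-2,-1)), X_2 = e^(-2t)(sin(3t)·(-3,-2) - cos(3t)·(-2,-1)).
General solution: K_1X_1 + K_2X_2.

x(t) = -2K_1e^(-2t)sin(3t) - 3K_1e^(-2t)cos(3t) - 3K_2e^(-2t)sin(3t) + 2K_2e^(-2t)cos(3t), z(t) = -K_1e^(-2t)sin(3t) - 2K_1e^(-2t)cos(3t) - 2K_2e^(-2t)sin(3t) + K_2e^(-2t)cos(3t)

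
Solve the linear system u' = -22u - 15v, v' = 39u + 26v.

Coefficient matrix A = [[-22, -15], [39, 26]].
Characteristic polynomial det(A - λI) = λ^2 - 4λ + 13 = 0.
Eigenvalues λ = 2 ± 3i (complex conjugate pair).
For λ=2+3i: an eigenvector is (-1,2) - i(-2,3) = (-1 + 2i, 2 - 3i).
A real fundamental pair from Re and Im of e^((2+3i)t)v: X_1 = e^(2t)(cos(3t)·(-1,2) + sin(3t)·(-2,3)), X_2 = e^(2t)(sin(3t)·(-1,2) - cos(3t)·(-2,3)).
General solution: C_1X_1 + C_2X_2.

u(t) = -2C_1e^(2t)sin(3t) - C_1e^(2t)cos(3t) - C_2e^(2t)sin(3t) + 2C_2e^(2t)cos(3t), v(t) = 3C_1e^(2t)sin(3t) + 2C_1e^(2t)cos(3t) + 2C_2e^(2t)sin(3t) - 3C_2e^(2t)cos(3t)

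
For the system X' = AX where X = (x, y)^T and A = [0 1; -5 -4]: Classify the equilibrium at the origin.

stable spiral

A = [[0,1],[-5,-4]]; det(A-λI) = λ^2 + 4λ + 5.
λ = -2 ± i: negative real part.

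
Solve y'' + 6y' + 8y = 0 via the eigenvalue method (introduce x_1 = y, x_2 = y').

Let x_1 = y, x_2 = y'. Then x_1' = x_2 and x_2' = -8x_1 - 6x_2.
A = [[0,1],[-8,-6]]; det(A-λI) = λ^2 + 6λ + 8.
Eigenvalues λ = -2, -4 with eigenvectors (1,-2), (1,-4).

y(t) = c_1e^(-2t) + c_2e^(-4t)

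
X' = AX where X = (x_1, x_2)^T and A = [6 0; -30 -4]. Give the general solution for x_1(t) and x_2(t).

Coefficient matrix A = [[6, 0], [-30, -4]].
Characteristic polynomial det(A - λI) = λ^2 - 2λ - 24 = 0.
Eigenvalues λ = -4, 6.
For λ=-4: (A-λI) row 1 is [10, 0], so an eigenvector is (0, -1).
For λ=6: (A-λI) row 2 is [-30, -10], so an eigenvector is (-1, 3).
General solution: c_1e^(-4t)(0,-1) + c_2e^(6t)(-1,3).

x_1(t) = -c_2e^(6t), x_2(t) = -c_1e^(-4t) + 3c_2e^(6t)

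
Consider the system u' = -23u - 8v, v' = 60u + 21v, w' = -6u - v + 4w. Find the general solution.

u(t) = -C_2e^(t) + 2C_3e^(-3t), v(t) = 3C_2e^(t) - 5C_3e^(-3t), w(t) = C_1e^(4t) - C_2e^(t) + C_3e^(-3t)

Coefficient matrix A = [[-23, -8, 0], [60, 21, 0], [-6, -1, 4]].
det(A - λI) = 0 gives eigenvalues λ = 4, 1, -3.
For λ=4: eigenvector (0,0,1).
For λ=1: eigenvector (-1,3,-1).
For λ=-3: eigenvector (2,-5,1).
General solution: C_1e^(4t)(0,0,1) + C_2e^(t)(-1,3,-1) + C_3e^(-3t)(2,-5,1).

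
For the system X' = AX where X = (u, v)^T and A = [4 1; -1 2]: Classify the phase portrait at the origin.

unstable improper node

A = [[4,1],[-1,2]]; det(A-λI) = λ^2 - 6λ + 9.
repeated λ = 3 with a single eigenvector.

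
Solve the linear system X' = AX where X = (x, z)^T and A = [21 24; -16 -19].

x(t) = -c_1e^(-3t) + 3c_2e^(5t), z(t) = c_1e^(-3t) - 2c_2e^(5t)

Coefficient matrix A = [[21, 24], [-16, -19]].
Characteristic polynomial det(A - λI) = λ^2 - 2λ - 15 = 0.
Eigenvalues λ = -3, 5.
For λ=-3: (A-λI) row 1 is [24, 24], so an eigenvector is (-1, 1).
For λ=5: (A-λI) row 1 is [16, 24], so an eigenvector is (3, -2).
General solution: c_1e^(-3t)(-1,1) + c_2e^(5t)(3,-2).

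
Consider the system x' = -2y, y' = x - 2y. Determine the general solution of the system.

x(t) = C_1e^(-t)sin(t) - C_1e^(-t)cos(t) - C_2e^(-t)sin(t) - C_2e^(-t)cos(t), y(t) = -C_1e^(-t)cos(t) - C_2e^(-t)sin(t)

Coefficient matrix A = [[0, -2], [1, -2]].
Characteristic polynomial det(A - λI) = λ^2 + 2λ + 2 = 0.
Eigenvalues λ = -1 ± i (complex conjugate pair).
For λ=-1+i: an eigenvector is (-1,-1) - i(1,0) = (-1 - i, -1).
A real fundamental pair from Re and Im of e^((-1+i)t)v: X_1 = e^(-t)(cos(t)·(-1,-1) + sin(t)·(1,0)), X_2 = e^(-t)(sin(t)·(-1,-1) - cos(t)·(1,0)).
General solution: C_1X_1 + C_2X_2.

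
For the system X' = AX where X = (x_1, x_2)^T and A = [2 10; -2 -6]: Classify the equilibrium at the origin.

stable spiral

A = [[2,10],[-2,-6]]; det(A-λI) = λ^2 + 4λ + 8.
λ = -2 ± 2i: negative real part.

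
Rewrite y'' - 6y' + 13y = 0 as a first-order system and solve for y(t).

y(t) = C_1e^(3t)cos(2t) + C_2e^(3t)sin(2t)

Let x_1 = y, x_2 = y'. Then x_1' = x_2 and x_2' = -13x_1 + 6x_2.
A = [[0,1],[-13,6]]; det(A-λI) = λ^2 - 6λ + 13.
Eigenvalues λ = 3 ± 2i.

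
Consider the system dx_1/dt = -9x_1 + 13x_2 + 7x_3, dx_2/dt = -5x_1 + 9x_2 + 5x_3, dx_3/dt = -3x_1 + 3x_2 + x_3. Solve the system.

x_1(t) = C_1e^(-t) + C_2e^(4t) + C_3e^(-2t), x_2(t) = -C_1e^(-t) + C_2e^(4t), x_3(t) = 3C_1e^(-t) + C_3e^(-2t)

Coefficient matrix A = [[-9, 13, 7], [-5, 9, 5], [-3, 3, 1]].
det(A - λI) = 0 gives eigenvalues λ = -1, 4, -2.
For λ=-1: eigenvector (1,-1,3).
For λ=4: eigenvector (1,1,0).
For λ=-2: eigenvector (1,0,1).
General solution: C_1e^(-t)(1,-1,3) + C_2e^(4t)(1,1,0) + C_3e^(-2t)(1,0,1).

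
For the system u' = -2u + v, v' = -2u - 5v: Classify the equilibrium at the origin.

A = [[-2,1],[-2,-5]]; det(A-λI) = λ^2 + 7λ + 12.
λ = -3, -4: both negative.

stable node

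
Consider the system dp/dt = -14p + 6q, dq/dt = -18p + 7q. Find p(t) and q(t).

p(t) = -2C_1e^(-5t) - C_2e^(-2t), q(t) = -3C_1e^(-5t) - 2C_2e^(-2t)

Coefficient matrix A = [[-14, 6], [-18, 7]].
Characteristic polynomial det(A - λI) = λ^2 + 7λ + 10 = 0.
Eigenvalues λ = -5, -2.
For λ=-5: (A-λI) row 1 is [-9, 6], so an eigenvector is (-2, -3).
For λ=-2: (A-λI) row 1 is [-12, 6], so an eigenvector is (-1, -2).
General solution: C_1e^(-5t)(-2,-3) + C_2e^(-2t)(-1,-2).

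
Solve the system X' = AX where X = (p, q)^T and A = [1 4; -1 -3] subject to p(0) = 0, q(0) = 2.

p(t) = 8te^(-t), q(t) = -4te^(-t) + 2e^(-t)

Coefficient matrix A = [[1, 4], [-1, -3]].
Characteristic polynomial det(A - λI) = λ^2 + 2λ + 1 = 0.
Single eigenvalue λ = -1 with algebraic multiplicity 2.
Eigenvector v = (2,-1); generalized eigenvector w with (A-λI)w=v is (-3,2).
General solution: e^(-t)[K_1·v + K_2·(t·v + w)].
Applying p(0)=0, q(0)=2 gives K_1=6, K_2=4.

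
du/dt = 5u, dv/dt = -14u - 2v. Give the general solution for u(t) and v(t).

u(t) = -K_2e^(5t), v(t) = -K_1e^(-2t) + 2K_2e^(5t)

Coefficient matrix A = [[5, 0], [-14, -2]].
Characteristic polynomial det(A - λI) = λ^2 - 3λ - 10 = 0.
Eigenvalues λ = -2, 5.
For λ=-2: (A-λI) row 1 is [7, 0], so an eigenvector is (0, -1).
For λ=5: (A-λI) row 2 is [-14, -7], so an eigenvector is (-1, 2).
General solution: K_1e^(-2t)(0,-1) + K_2e^(5t)(-1,2).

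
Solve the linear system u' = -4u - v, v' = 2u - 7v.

u(t) = -K_1e^(-5t) - K_2e^(-6t), v(t) = -K_1e^(-5t) - 2K_2e^(-6t)

Coefficient matrix A = [[-4, -1], [2, -7]].
Characteristic polynomial det(A - λI) = λ^2 + 11λ + 30 = 0.
Eigenvalues λ = -5, -6.
For λ=-5: (A-λI) row 1 is [1, -1], so an eigenvector is (-1, -1).
For λ=-6: (A-λI) row 1 is [2, -1], so an eigenvector is (-1, -2).
General solution: K_1e^(-5t)(-1,-1) + K_2e^(-6t)(-1,-2).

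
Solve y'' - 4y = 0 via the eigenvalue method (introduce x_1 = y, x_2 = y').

Let x_1 = y, x_2 = y'. Then x_1' = x_2 and x_2' = 4x_1.
A = [[0,1],[4,0]]; det(A-λI) = λ^2 - 4.
Eigenvalues λ = 2, -2 with eigenvectors (1,2), (1,-2).

y(t) = K_1e^(2t) + K_2e^(-2t)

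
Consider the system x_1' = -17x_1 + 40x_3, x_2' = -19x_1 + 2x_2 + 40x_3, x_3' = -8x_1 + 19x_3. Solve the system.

x_1(t) = 5K_1e^(-t) + 2K_3e^(3t), x_2(t) = 5K_1e^(-t) + K_2e^(2t) + 2K_3e^(3t), x_3(t) = 2K_1e^(-t) + K_3e^(3t)

Coefficient matrix A = [[-17, 0, 40], [-19, 2, 40], [-8, 0, 19]].
det(A - λI) = 0 gives eigenvalues λ = -1, 2, 3.
For λ=-1: eigenvector (5,5,2).
For λ=2: eigenvector (0,1,0).
For λ=3: eigenvector (2,2,1).
General solution: K_1e^(-t)(5,5,2) + K_2e^(2t)(0,1,0) + K_3e^(3t)(2,2,1).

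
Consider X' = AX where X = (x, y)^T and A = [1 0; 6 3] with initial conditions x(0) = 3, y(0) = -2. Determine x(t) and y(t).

x(t) = 3e^(t), y(t) = 7e^(3t) - 9e^(t)

Coefficient matrix A = [[1, 0], [6, 3]].
Characteristic polynomial det(A - λI) = λ^2 - 4λ + 3 = 0.
Eigenvalues λ = 1, 3.
For λ=1: (A-λI) row 2 is [6, 2], so an eigenvector is (-1, 3).
For λ=3: (A-λI) row 1 is [-2, 0], so an eigenvector is (0, -1).
General solution: C_1e^(t)(-1,3) + C_2e^(3t)(0,-1).
Applying x(0)=3, y(0)=-2 gives C_1=-3, C_2=-7.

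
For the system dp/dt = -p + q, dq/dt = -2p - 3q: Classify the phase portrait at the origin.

stable spiral

A = [[-1,1],[-2,-3]]; det(A-λI) = λ^2 + 4λ + 5.
λ = -2 ± i: negative real part.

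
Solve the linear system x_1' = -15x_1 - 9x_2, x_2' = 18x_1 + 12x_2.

Coefficient matrix A = [[-15, -9], [18, 12]].
Characteristic polynomial det(A - λI) = λ^2 + 3λ - 18 = 0.
Eigenvalues λ = 3, -6.
For λ=3: (A-λI) row 1 is [-18, -9], so an eigenvector is (-1, 2).
For λ=-6: (A-λI) row 1 is [-9, -9], so an eigenvector is (-1, 1).
General solution: c_1e^(3t)(-1,2) + c_2e^(-6t)(-1,1).

x_1(t) = -c_1e^(3t) - c_2e^(-6t), x_2(t) = 2c_1e^(3t) + c_2e^(-6t)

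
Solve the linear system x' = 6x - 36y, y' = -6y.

x(t) = -3K_1e^(-6t) - K_2e^(6t), y(t) = -K_1e^(-6t)

Coefficient matrix A = [[6, -36], [0, -6]].
Characteristic polynomial det(A - λI) = λ^2 - 36 = 0.
Eigenvalues λ = -6, 6.
For λ=-6: (A-λI) row 1 is [12, -36], so an eigenvector is (-3, -1).
For λ=6: (A-λI) row 1 is [0, -36], so an eigenvector is (-1, 0).
General solution: K_1e^(-6t)(-3,-1) + K_2e^(6t)(-1,0).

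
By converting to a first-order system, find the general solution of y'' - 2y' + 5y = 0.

y(t) = C_1e^(t)cos(2t) + C_2e^(t)sin(2t)

Let x_1 = y, x_2 = y'. Then x_1' = x_2 and x_2' = -5x_1 + 2x_2.
A = [[0,1],[-5,2]]; det(A-λI) = λ^2 - 2λ + 5.
Eigenvalues λ = 1 ± 2i.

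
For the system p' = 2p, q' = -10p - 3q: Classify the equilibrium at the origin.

A = [[2,0],[-10,-3]]; det(A-λI) = λ^2 + λ - 6.
λ = -3, 2: opposite signs.

saddle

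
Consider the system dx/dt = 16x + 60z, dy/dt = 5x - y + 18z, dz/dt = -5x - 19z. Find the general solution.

Coefficient matrix A = [[16, 0, 60], [5, -1, 18], [-5, 0, -19]].
det(A - λI) = 0 gives eigenvalues λ = -4, -1, 1.
For λ=-4: eigenvector (-3,-1,1).
For λ=-1: eigenvector (0,1,0).
For λ=1: eigenvector (4,1,-1).
General solution: C_1e^(-4t)(-3,-1,1) + C_2e^(-t)(0,1,0) + C_3e^(t)(4,1,-1).

x(t) = -3C_1e^(-4t) + 4C_3e^(t), y(t) = -C_1e^(-4t) + C_2e^(-t) + C_3e^(t), z(t) = C_1e^(-4t) - C_3e^(t)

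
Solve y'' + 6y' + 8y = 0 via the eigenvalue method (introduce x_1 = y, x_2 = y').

y(t) = K_1e^(-4t) + K_2e^(-2t)

Let x_1 = y, x_2 = y'. Then x_1' = x_2 and x_2' = -8x_1 - 6x_2.
A = [[0,1],[-8,-6]]; det(A-λI) = λ^2 + 6λ + 8.
Eigenvalues λ = -4, -2 with eigenvectors (1,-4), (1,-2).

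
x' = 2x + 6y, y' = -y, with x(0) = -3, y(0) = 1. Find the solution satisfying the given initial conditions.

x(t) = -e^(2t) - 2e^(-t), y(t) = e^(-t)

Coefficient matrix A = [[2, 6], [0, -1]].
Characteristic polynomial det(A - λI) = λ^2 - λ - 2 = 0.
Eigenvalues λ = 2, -1.
For λ=2: (A-λI) row 1 is [0, 6], so an eigenvector is (-1, 0).
For λ=-1: (A-λI) row 1 is [3, 6], so an eigenvector is (2, -1).
General solution: C_1e^(2t)(-1,0) + C_2e^(-t)(2,-1).
Applying x(0)=-3, y(0)=1 gives C_1=1, C_2=-1.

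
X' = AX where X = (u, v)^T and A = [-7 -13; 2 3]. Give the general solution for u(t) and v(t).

u(t) = 2K_1e^(-2t)sin(t) - 3K_1e^(-2t)cos(t) - 3K_2e^(-2t)sin(t) - 2K_2e^(-2t)cos(t), v(t) = -K_1e^(-2t)sin(t) + K_1e^(-2t)cos(t) + K_2e^(-2t)sin(t) + K_2e^(-2t)cos(t)

Coefficient matrix A = [[-7, -13], [2, 3]].
Characteristic polynomial det(A - λI) = λ^2 + 4λ + 5 = 0.
Eigenvalues λ = -2 ± i (complex conjugate pair).
For λ=-2+i: an eigenvector is (-3,1) - i(2,-1) = (-3 - 2i, 1 + i).
A real fundamental pair from Re and Im of e^((-2+i)t)v: X_1 = e^(-2t)(cos(t)·(-3,1) + sin(t)·(2,-1)), X_2 = e^(-2t)(sin(t)·(-3,1) - cos(t)·(2,-1)).
General solution: K_1X_1 + K_2X_2.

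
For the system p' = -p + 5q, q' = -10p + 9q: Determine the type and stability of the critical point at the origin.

unstable spiral

A = [[-1,5],[-10,9]]; det(A-λI) = λ^2 - 8λ + 41.
λ = 4 ± 5i: positive real part.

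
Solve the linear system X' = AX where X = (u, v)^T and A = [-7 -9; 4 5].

u(t) = -3C_1e^(-t) - 3C_2te^(-t) - C_2e^(-t), v(t) = 2C_1e^(-t) + 2C_2te^(-t) + C_2e^(-t)

Coefficient matrix A = [[-7, -9], [4, 5]].
Characteristic polynomial det(A - λI) = λ^2 + 2λ + 1 = 0.
Single eigenvalue λ = -1 with algebraic multiplicity 2.
Eigenvector v = (-3,2); generalized eigenvector w with (A-λI)w=v is (-1,1).
General solution: e^(-t)[C_1·v + C_2·(t·v + w)].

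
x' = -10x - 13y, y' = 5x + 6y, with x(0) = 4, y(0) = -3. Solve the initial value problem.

Coefficient matrix A = [[-10, -13], [5, 6]].
Characteristic polynomial det(A - λI) = λ^2 + 4λ + 5 = 0.
Eigenvalues λ = -2 ± i (complex conjugate pair).
For λ=-2+i: an eigenvector is (-3,2) - i(-2,1) = (-3 + 2i, 2 - i).
A real fundamental pair from Re and Im of e^((-2+i)t)v: X_1 = e^(-2t)(cos(t)·(-3,2) + sin(t)·(-2,1)), X_2 = e^(-2t)(sin(t)·(-3,2) - cos(t)·(-2,1)).
General solution: c_1X_1 + c_2X_2.
Applying x(0)=4, y(0)=-3 gives c_1=-2, c_2=-1.

x(t) = 7e^(-2t)sin(t) + 4e^(-2t)cos(t), y(t) = -4e^(-2t)sin(t) - 3e^(-2t)cos(t)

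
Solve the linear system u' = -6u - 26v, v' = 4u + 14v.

u(t) = -3c_1e^(4t)sin(2t) - 2c_1e^(4t)cos(2t) - 2c_2e^(4t)sin(2t) + 3c_2e^(4t)cos(2t), v(t) = c_1e^(4t)sin(2t) + c_1e^(4t)cos(2t) + c_2e^(4t)sin(2t) - c_2e^(4t)cos(2t)

Coefficient matrix A = [[-6, -26], [4, 14]].
Characteristic polynomial det(A - λI) = λ^2 - 8λ + 20 = 0.
Eigenvalues λ = 4 ± 2i (complex conjugate pair).
For λ=4+2i: an eigenvector is (-2,1) - i(-3,1) = (-2 + 3i, 1 - i).
A real fundamental pair from Re and Im of e^((4+2i)t)v: X_1 = e^(4t)(cos(2t)·(-2,1) + sin(2t)·(-3,1)), X_2 = e^(4t)(sin(2t)·(-2,1) - cos(2t)·(-3,1)).
General solution: c_1X_1 + c_2X_2.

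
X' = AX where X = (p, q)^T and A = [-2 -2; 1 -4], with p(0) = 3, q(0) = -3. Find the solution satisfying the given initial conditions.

p(t) = 9e^(-3t)sin(t) + 3e^(-3t)cos(t), q(t) = 6e^(-3t)sin(t) - 3e^(-3t)cos(t)

Coefficient matrix A = [[-2, -2], [1, -4]].
Characteristic polynomial det(A - λI) = λ^2 + 6λ + 10 = 0.
Eigenvalues λ = -3 ± i (complex conjugate pair).
For λ=-3+i: an eigenvector is (-1,-1) - i(1,0) = (-1 - i, -1).
A real fundamental pair from Re and Im of e^((-3+i)t)v: X_1 = e^(-3t)(cos(t)·(-1,-1) + sin(t)·(1,0)), X_2 = e^(-3t)(sin(t)·(-1,-1) - cos(t)·(1,0)).
General solution: c_1X_1 + c_2X_2.
Applying p(0)=3, q(0)=-3 gives c_1=3, c_2=-6.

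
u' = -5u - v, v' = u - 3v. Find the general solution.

Coefficient matrix A = [[-5, -1], [1, -3]].
Characteristic polynomial det(A - λI) = λ^2 + 8λ + 16 = 0.
Single eigenvalue λ = -4 with algebraic multiplicity 2.
Eigenvector v = (-1,1); generalized eigenvector w with (A-λI)w=v is (3,-2).
General solution: e^(-4t)[K_1·v + K_2·(t·v + w)].

u(t) = -K_1e^(-4t) - K_2te^(-4t) + 3K_2e^(-4t), v(t) = K_1e^(-4t) + K_2te^(-4t) - 2K_2e^(-4t)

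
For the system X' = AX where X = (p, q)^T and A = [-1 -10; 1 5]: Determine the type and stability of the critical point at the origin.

unstable spiral

A = [[-1,-10],[1,5]]; det(A-λI) = λ^2 - 4λ + 5.
λ = 2 ± i: positive real part.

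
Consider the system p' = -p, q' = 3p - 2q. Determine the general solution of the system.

Coefficient matrix A = [[-1, 0], [3, -2]].
Characteristic polynomial det(A - λI) = λ^2 + 3λ + 2 = 0.
Eigenvalues λ = -1, -2.
For λ=-1: (A-λI) row 2 is [3, -1], so an eigenvector is (-1, -3).
For λ=-2: (A-λI) row 1 is [1, 0], so an eigenvector is (0, -1).
General solution: c_1e^(-t)(-1,-3) + c_2e^(-2t)(0,-1).

p(t) = -c_1e^(-t), q(t) = -3c_1e^(-t) - c_2e^(-2t)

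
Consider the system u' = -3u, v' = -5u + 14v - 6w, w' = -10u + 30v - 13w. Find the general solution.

u(t) = C_1e^(-3t), v(t) = C_1e^(-3t) + C_2e^(2t) + 2C_3e^(-t), w(t) = 2C_1e^(-3t) + 2C_2e^(2t) + 5C_3e^(-t)

Coefficient matrix A = [[-3, 0, 0], [-5, 14, -6], [-10, 30, -13]].
det(A - λI) = 0 gives eigenvalues λ = -3, 2, -1.
For λ=-3: eigenvector (1,1,2).
For λ=2: eigenvector (0,1,2).
For λ=-1: eigenvector (0,2,5).
General solution: C_1e^(-3t)(1,1,2) + C_2e^(2t)(0,1,2) + C_3e^(-t)(0,2,5).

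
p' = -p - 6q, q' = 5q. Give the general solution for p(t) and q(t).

p(t) = C_1e^(-t) - C_2e^(5t), q(t) = C_2e^(5t)

Coefficient matrix A = [[-1, -6], [0, 5]].
Characteristic polynomial det(A - λI) = λ^2 - 4λ - 5 = 0.
Eigenvalues λ = -1, 5.
For λ=-1: (A-λI) row 1 is [0, -6], so an eigenvector is (1, 0).
For λ=5: (A-λI) row 1 is [-6, -6], so an eigenvector is (-1, 1).
General solution: C_1e^(-t)(1,0) + C_2e^(5t)(-1,1).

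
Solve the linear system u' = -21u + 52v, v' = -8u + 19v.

Coefficient matrix A = [[-21, 52], [-8, 19]].
Characteristic polynomial det(A - λI) = λ^2 + 2λ + 17 = 0.
Eigenvalues λ = -1 ± 4i (complex conjugate pair).
For λ=-1+4i: an eigenvector is (2,1) - i(3,1) = (2 - 3i, 1 - i).
A real fundamental pair from Re and Im of e^((-1+4i)t)v: X_1 = e^(-t)(cos(4t)·(2,1) + sin(4t)·(3,1)), X_2 = e^(-t)(sin(4t)·(2,1) - cos(4t)·(3,1)).
General solution: C_1X_1 + C_2X_2.

u(t) = 3C_1e^(-t)sin(4t) + 2C_1e^(-t)cos(4t) + 2C_2e^(-t)sin(4t) - 3C_2e^(-t)cos(4t), v(t) = C_1e^(-t)sin(4t) + C_1e^(-t)cos(4t) + C_2e^(-t)sin(4t) - C_2e^(-t)cos(4t)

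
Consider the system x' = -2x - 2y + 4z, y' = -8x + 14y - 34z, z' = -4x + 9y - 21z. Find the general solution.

Coefficient matrix A = [[-2, -2, 4], [-8, 14, -34], [-4, 9, -21]].
det(A - λI) = 0 gives eigenvalues λ = -4, -2, -3.
For λ=-4: eigenvector (-1,9,5).
For λ=-2: eigenvector (1,-8,-4).
For λ=-3: eigenvector (0,-2,-1).
General solution: K_1e^(-4t)(-1,9,5) + K_2e^(-2t)(1,-8,-4) + K_3e^(-3t)(0,-2,-1).

x(t) = -K_1e^(-4t) + K_2e^(-2t), y(t) = 9K_1e^(-4t) - 8K_2e^(-2t) - 2K_3e^(-3t), z(t) = 5K_1e^(-4t) - 4K_2e^(-2t) - K_3e^(-3t)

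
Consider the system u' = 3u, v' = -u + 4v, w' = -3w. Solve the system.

Coefficient matrix A = [[3, 0, 0], [-1, 4, 0], [0, 0, -3]].
det(A - λI) = 0 gives eigenvalues λ = 3, -3, 4.
For λ=3: eigenvector (1,1,0).
For λ=-3: eigenvector (0,0,-1).
For λ=4: eigenvector (0,1,0).
General solution: c_1e^(3t)(1,1,0) + c_2e^(-3t)(0,0,-1) + c_3e^(4t)(0,1,0).

u(t) = c_1e^(3t), v(t) = c_1e^(3t) + c_3e^(4t), w(t) = -c_2e^(-3t)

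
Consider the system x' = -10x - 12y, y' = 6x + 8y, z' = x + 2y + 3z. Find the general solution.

x(t) = -K_2e^(2t) + 2K_3e^(-4t), y(t) = K_2e^(2t) - K_3e^(-4t), z(t) = K_1e^(3t) - K_2e^(2t)

Coefficient matrix A = [[-10, -12, 0], [6, 8, 0], [1, 2, 3]].
det(A - λI) = 0 gives eigenvalues λ = 3, 2, -4.
For λ=3: eigenvector (0,0,1).
For λ=2: eigenvector (-1,1,-1).
For λ=-4: eigenvector (2,-1,0).
General solution: K_1e^(3t)(0,0,1) + K_2e^(2t)(-1,1,-1) + K_3e^(-4t)(2,-1,0).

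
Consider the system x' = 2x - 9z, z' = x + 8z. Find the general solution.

Coefficient matrix A = [[2, -9], [1, 8]].
Characteristic polynomial det(A - λI) = λ^2 - 10λ + 25 = 0.
Single eigenvalue λ = 5 with algebraic multiplicity 2.
Eigenvector v = (3,-1); generalized eigenvector w with (A-λI)w=v is (2,-1).
General solution: e^(5t)[K_1·v + K_2·(t·v + w)].

x(t) = 3K_1e^(5t) + 3K_2te^(5t) + 2K_2e^(5t), z(t) = -K_1e^(5t) - K_2te^(5t) - K_2e^(5t)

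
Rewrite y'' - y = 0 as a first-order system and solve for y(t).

Let x_1 = y, x_2 = y'. Then x_1' = x_2 and x_2' = x_1.
A = [[0,1],[1,0]]; det(A-λI) = λ^2 - 1.
Eigenvalues λ = -1, 1 with eigenvectors (1,-1), (1,1).

y(t) = C_1e^(-t) + C_2e^(t)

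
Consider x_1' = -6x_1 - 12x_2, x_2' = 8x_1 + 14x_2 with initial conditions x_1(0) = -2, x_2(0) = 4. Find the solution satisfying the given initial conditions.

x_1(t) = -8e^(6t) + 6e^(2t), x_2(t) = 8e^(6t) - 4e^(2t)

Coefficient matrix A = [[-6, -12], [8, 14]].
Characteristic polynomial det(A - λI) = λ^2 - 8λ + 12 = 0.
Eigenvalues λ = 6, 2.
For λ=6: (A-λI) row 1 is [-12, -12], so an eigenvector is (1, -1).
For λ=2: (A-λI) row 1 is [-8, -12], so an eigenvector is (3, -2).
General solution: c_1e^(6t)(1,-1) + c_2e^(2t)(3,-2).
Applying x_1(0)=-2, x_2(0)=4 gives c_1=-8, c_2=2.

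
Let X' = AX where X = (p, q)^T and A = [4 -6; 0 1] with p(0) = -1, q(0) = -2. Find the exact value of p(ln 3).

231

A = [[4,-6],[0,1]]; eigenvalues λ = 4, 1.
Eigenvectors: (1,0) for λ=4, (-2,-1) for λ=1.
From the initial condition, c_1 = 3, c_2 = 2.
p(ln 3) = (3)(3^4)(1) + (2)(3^1)(-2) = 231.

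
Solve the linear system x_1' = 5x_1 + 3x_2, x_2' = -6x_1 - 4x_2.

x_1(t) = c_1e^(2t) + c_2e^(-t), x_2(t) = -c_1e^(2t) - 2c_2e^(-t)

Coefficient matrix A = [[5, 3], [-6, -4]].
Characteristic polynomial det(A - λI) = λ^2 - λ - 2 = 0.
Eigenvalues λ = 2, -1.
For λ=2: (A-λI) row 1 is [3, 3], so an eigenvector is (1, -1).
For λ=-1: (A-λI) row 1 is [6, 3], so an eigenvector is (1, -2).
General solution: c_1e^(2t)(1,-1) + c_2e^(-t)(1,-2).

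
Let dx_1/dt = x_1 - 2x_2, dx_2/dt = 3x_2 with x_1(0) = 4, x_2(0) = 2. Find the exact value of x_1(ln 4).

-104

A = [[1,-2],[0,3]]; eigenvalues λ = 3, 1.
Eigenvectors: (1,-1) for λ=3, (1,0) for λ=1.
From the initial condition, c_1 = -2, c_2 = 6.
x_1(ln 4) = (-2)(4^3)(1) + (6)(4^1)(1) = -104.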